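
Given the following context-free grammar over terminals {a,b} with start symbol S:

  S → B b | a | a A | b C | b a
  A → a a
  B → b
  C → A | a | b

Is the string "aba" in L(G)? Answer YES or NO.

Convert to CNF:
  S -> B T1 | T0 A | T1 C | T1 T0 | a
  A -> T0 T0
  B -> b
  C -> T0 T0 | a | b
  T0 -> a
  T1 -> b

CYK fill:
  [0..0]={C,S,T0}  "a"  orig:{C,S}
  [1..1]={B,C,T1}  "b"  orig:{B,C}
  [2..2]={C,S,T0}  "a"  orig:{C,S}
  [0..1]=∅  "ab"
  [1..2]={S}  "ba"
  [0..2]=∅  "aba"

S ∉ T[0,2] ⇒ NO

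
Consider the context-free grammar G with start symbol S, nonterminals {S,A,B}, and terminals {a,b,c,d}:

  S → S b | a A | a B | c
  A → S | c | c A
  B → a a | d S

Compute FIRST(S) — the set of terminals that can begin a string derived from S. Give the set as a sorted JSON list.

FIRST sets, iterate to fixpoint:
round 1:
  A via A→c: +{c}
  B via B→a a: +{a}
  B via B→d S: +{d}
  S via S→a A: +{a}
  S via S→c: +{c}
  S: {a,c}  A: {c}  B: {a,d}
round 2:
  A via A→S: +{a}
  S: {a,c}  A: {a,c}  B: {a,d}
round 3: (no change)
  S: {a,c}  A: {a,c}  B: {a,d}

FIRST(S) = ["a", "c"]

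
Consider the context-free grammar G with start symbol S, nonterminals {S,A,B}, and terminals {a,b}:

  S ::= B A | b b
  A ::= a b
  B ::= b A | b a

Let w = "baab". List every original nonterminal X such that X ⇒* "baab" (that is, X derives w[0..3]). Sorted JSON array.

Convert to CNF:
  S -> B A | T1 T1
  A -> T0 T1
  B -> T1 A | T1 T0
  T0 -> a
  T1 -> b

Fill CYK table bottom-up, restricted to cells inside w[0..3]:
  T[0,0] 'b' = {T1}  orig:{}
  T[1,1] 'a' = {T0}  orig:{}
  T[2,2] 'a' = {T0}  orig:{}
  T[3,3] 'b' = {T1}  orig:{}
  T[0,1] 'ba' = {B}
  T[1,2] 'aa' = ∅
  T[2,3] 'ab' = {A}
  T[0,2] 'baa' = ∅
  T[1,3] 'aab' = ∅
  T[0,3] 'baab' = {S}

Original NTs in T[0,3] deriving "baab": ["S"]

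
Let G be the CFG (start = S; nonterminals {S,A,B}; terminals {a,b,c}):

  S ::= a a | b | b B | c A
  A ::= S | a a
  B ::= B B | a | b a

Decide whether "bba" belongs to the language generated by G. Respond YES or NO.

CNF form of G:
  S -> T0 T0 | T1 B | T2 A | b
  A -> T0 T0 | T1 B | T2 A | b
  B -> B B | T1 T0 | a
  T0 -> a
  T1 -> b
  T2 -> c

Fill CYK table bottom-up:
  [0..0]={A,S,T1}  "b"  orig:{A,S}
  [1..1]={A,S,T1}  "b"  orig:{A,S}
  [2..2]={B,T0}  "a"  orig:{B}
  [0..1]=∅  "bb"
  [1..2]={A,B,S}  "ba"
  [0..2]={A,S}  "bba"

S ∈ T[0,2] ⇒ YES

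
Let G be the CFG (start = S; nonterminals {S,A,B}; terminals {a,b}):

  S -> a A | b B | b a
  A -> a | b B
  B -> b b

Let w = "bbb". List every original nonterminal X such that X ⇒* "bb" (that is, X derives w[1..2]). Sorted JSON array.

Convert to CNF:
  S -> T0 B | T0 T1 | T1 A
  A -> T0 B | a
  B -> T0 T0
  T0 -> b
  T1 -> a

CYK fill — only the sub-triangle for w[1..2]:
  [1..1]={T0}  "b"  orig:{}
  [2..2]={T0}  "b"  orig:{}
  [1..2]={B}  "bb"

Original NTs in T[1,2] deriving "bb": ["B"]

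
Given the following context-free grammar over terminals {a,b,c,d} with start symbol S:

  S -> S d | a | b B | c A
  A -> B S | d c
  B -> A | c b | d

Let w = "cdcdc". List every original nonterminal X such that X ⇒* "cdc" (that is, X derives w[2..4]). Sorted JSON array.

Convert to CNF:
  S -> S T0 | T1 A | T2 B | a
  A -> B S | T0 T1
  B -> B S | T0 T1 | T1 T2 | d
  T0 -> d
  T1 -> c
  T2 -> b

CYK table (by increasing span) (cells [i..j] with 2 ≤ i ≤ j ≤ 4 only):
  cell(2,2) c: {T1}  orig:{}
  cell(3,3) d: {B,T0}  orig:{B}
  cell(4,4) c: {T1}  orig:{}
  cell(2,3) cd: ∅
  cell(3,4) dc: {A,B}
  cell(2,4) cdc: {S}

Original NTs in T[2,4] deriving "cdc": ["S"]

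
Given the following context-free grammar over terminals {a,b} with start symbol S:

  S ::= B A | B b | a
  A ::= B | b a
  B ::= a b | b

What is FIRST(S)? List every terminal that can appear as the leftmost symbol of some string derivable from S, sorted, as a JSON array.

Compute FIRST by fixpoint:
round 1:
  A via A→b a: +{b}
  B via B→a b: +{a}
  B via B→b: +{b}
  S via S→B A: +{a,b}
  FIRST(S)={a,b}  FIRST(A)={b}  FIRST(B)={a,b}
round 2:
  A via A→B: +{a}
  FIRST(S)={a,b}  FIRST(A)={a,b}  FIRST(B)={a,b}
round 3: (no change)
  FIRST(S)={a,b}  FIRST(A)={a,b}  FIRST(B)={a,b}

FIRST(S) = ["a", "b"]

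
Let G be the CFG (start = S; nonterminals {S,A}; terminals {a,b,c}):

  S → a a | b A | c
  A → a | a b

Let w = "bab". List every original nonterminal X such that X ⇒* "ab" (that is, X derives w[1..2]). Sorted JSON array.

Convert to CNF:
  S -> T0 T0 | T1 A | c
  A -> T0 T1 | a
  T0 -> a
  T1 -> b

Fill CYK table bottom-up — only the sub-triangle for w[1..2]:
  T[1,1] 'a' = {A,T0}  orig:{A}
  T[2,2] 'b' = {T1}  orig:{}
  T[1,2] 'ab' = {A}

Original NTs in T[1,2] deriving "ab": ["A"]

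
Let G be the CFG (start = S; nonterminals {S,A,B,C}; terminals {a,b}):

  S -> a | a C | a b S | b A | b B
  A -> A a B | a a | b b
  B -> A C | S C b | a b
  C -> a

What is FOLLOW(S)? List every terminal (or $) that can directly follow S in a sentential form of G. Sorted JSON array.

Compute FIRST by fixpoint:
pass 1:
  A via A→a a: +{a}
  A via A→b b: +{b}
  B via B→A C: +{a,b}
  C via C→a: +{a}
  S via S→a: +{a}
  S via S→b A: +{b}
  FIRST[S]={a,b}  FIRST[A]={a,b}  FIRST[B]={a,b}  FIRST[C]={a}
pass 2: done
  FIRST[S]={a,b}  FIRST[A]={a,b}  FIRST[B]={a,b}  FIRST[C]={a}

FOLLOW sets:
FOLLOW(S) := {$}
[1]
  A→A a B: FOLLOW(A) ⊇ FIRST(a) = {a}; new: +{a}
  A→A a B: FOLLOW(B) ⊇ FOLLOW(A) ⊇ {a}; new: +{a}
  B→A C: FOLLOW(C) ⊇ FOLLOW(B) ⊇ {a}; new: +{a}
  B→S C b: FOLLOW(S) ⊇ FIRST(C) = {a}; new: +{a}
  B→S C b: FOLLOW(C) ⊇ FIRST(b) = {b}; new: +{b}
  S→a C: FOLLOW(C) ⊇ FOLLOW(S) ⊇ {$,a}; new: +{$}
  S→b A: FOLLOW(A) ⊇ FOLLOW(S) ⊇ {$,a}; new: +{$}
  S→b B: FOLLOW(B) ⊇ FOLLOW(S) ⊇ {$,a}; new: +{$}
  FOLLOW[S]={$,a}  FOLLOW[A]={$,a}  FOLLOW[B]={$,a}  FOLLOW[C]={$,a,b}
[2] (no change)
  FOLLOW[S]={$,a}  FOLLOW[A]={$,a}  FOLLOW[B]={$,a}  FOLLOW[C]={$,a,b}

FOLLOW(S) = ["$", "a"]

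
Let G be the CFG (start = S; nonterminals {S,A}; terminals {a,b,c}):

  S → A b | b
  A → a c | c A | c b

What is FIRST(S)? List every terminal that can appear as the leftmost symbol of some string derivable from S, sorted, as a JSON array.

FIRST sets, iterate to fixpoint:
[1]
  A via A→a c: +{a}
  A via A→c A: +{c}
  S via S→A b: +{a,c}
  S via S→b: +{b}
  S: {a,b,c}  A: {a,c}
[2] done
  S: {a,b,c}  A: {a,c}

FIRST(S) = ["a", "b", "c"]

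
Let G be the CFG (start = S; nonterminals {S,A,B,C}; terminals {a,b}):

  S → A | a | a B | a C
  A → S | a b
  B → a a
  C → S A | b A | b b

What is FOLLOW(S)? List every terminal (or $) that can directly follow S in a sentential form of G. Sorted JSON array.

Compute FIRST by fixpoint:
pass 1:
  A via A→a b: +{a}
  B via B→a a: +{a}
  C via C→b A: +{b}
  S via S→A: +{a}
  FIRST[S]={a}  FIRST[A]={a}  FIRST[B]={a}  FIRST[C]={b}
pass 2:
  C via C→S A: +{a}
  FIRST[S]={a}  FIRST[A]={a}  FIRST[B]={a}  FIRST[C]={a,b}
pass 3: (stable)
  FIRST[S]={a}  FIRST[A]={a}  FIRST[B]={a}  FIRST[C]={a,b}

Compute FOLLOW by fixpoint:
initialize: $ ∈ FOLLOW(S)
iter 1:
  C→S A: FOLLOW(S) ⊇ FIRST(A) = {a}; new: +{a}
  S→A: FOLLOW(A) ⊇ FOLLOW(S) ⊇ {$,a}; new: +{$,a}
  S→a B: FOLLOW(B) ⊇ FOLLOW(S) ⊇ {$,a}; new: +{$,a}
  S→a C: FOLLOW(C) ⊇ FOLLOW(S) ⊇ {$,a}; new: +{$,a}
  S: {$,a}  A: {$,a}  B: {$,a}  C: {$,a}
iter 2: (stable)
  S: {$,a}  A: {$,a}  B: {$,a}  C: {$,a}

FOLLOW(S) = ["$", "a"]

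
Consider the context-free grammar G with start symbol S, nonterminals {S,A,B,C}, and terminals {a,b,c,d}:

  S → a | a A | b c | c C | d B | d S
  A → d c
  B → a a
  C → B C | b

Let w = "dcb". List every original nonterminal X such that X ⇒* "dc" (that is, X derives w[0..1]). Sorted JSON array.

CNF form of G:
  S -> T0 B | T0 S | T1 C | T2 A | T3 T1 | a
  A -> T0 T1
  B -> T2 T2
  C -> B C | b
  T0 -> d
  T1 -> c
  T2 -> a
  T3 -> b

Fill CYK table bottom-up (cells [i..j] with 0 ≤ i ≤ j ≤ 1 only):
  T[0,0] 'd' = {T0}  orig:{}
  T[1,1] 'c' = {T1}  orig:{}
  T[0,1] 'dc' = {A}

Original NTs in T[0,1] deriving "dc": ["A"]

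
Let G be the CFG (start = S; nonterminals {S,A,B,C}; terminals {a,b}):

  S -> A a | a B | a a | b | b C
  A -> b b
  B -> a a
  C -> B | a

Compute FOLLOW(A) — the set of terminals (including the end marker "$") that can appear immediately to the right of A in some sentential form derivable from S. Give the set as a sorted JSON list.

Compute FIRST by fixpoint:
iter 1:
  A via A→b b: +{b}
  B via B→a a: +{a}
  C via C→B: +{a}
  S via S→A a: +{b}
  S via S→a B: +{a}
  FIRST[S]={a,b}  FIRST[A]={b}  FIRST[B]={a}  FIRST[C]={a}
iter 2: (no change)
  FIRST[S]={a,b}  FIRST[A]={b}  FIRST[B]={a}  FIRST[C]={a}

FOLLOW iteration:
seed FOLLOW(S) with $
pass 1:
  S→A a: FOLLOW(A) ⊇ FIRST(a) = {a}; new: +{a}
  S→a B: FOLLOW(B) ⊇ FOLLOW(S) ⊇ {$}; new: +{$}
  S→b C: FOLLOW(C) ⊇ FOLLOW(S) ⊇ {$}; new: +{$}
  FOLLOW(S)={$}  FOLLOW(A)={a}  FOLLOW(B)={$}  FOLLOW(C)={$}
pass 2: — fixpoint
  FOLLOW(S)={$}  FOLLOW(A)={a}  FOLLOW(B)={$}  FOLLOW(C)={$}

FOLLOW(A) = ["a"]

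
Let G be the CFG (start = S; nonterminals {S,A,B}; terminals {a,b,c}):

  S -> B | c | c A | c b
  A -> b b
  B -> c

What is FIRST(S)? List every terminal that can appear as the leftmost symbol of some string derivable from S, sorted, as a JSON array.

Compute FIRST by fixpoint:
pass 1:
  A via A→b b: +{b}
  B via B→c: +{c}
  S via S→B: +{c}
  FIRST(S)={c}  FIRST(A)={b}  FIRST(B)={c}
pass 2: (no change)
  FIRST(S)={c}  FIRST(A)={b}  FIRST(B)={c}

FIRST(S) = ["c"]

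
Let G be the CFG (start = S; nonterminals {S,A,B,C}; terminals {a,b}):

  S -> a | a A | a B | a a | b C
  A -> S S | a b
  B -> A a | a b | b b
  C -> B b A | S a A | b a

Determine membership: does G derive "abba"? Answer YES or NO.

Convert to CNF:
  S -> T0 A | T0 B | T0 T0 | T1 C | a
  A -> S S | T0 T1
  B -> A T0 | T0 T1 | T1 T1
  C -> B X2 | S X3 | T1 T0
  T0 -> a
  T1 -> b
  X2 -> T1 A
  X3 -> T0 A

Fill CYK table bottom-up:
  cell(0,0) a: {S,T0}  orig:{S}
  cell(1,1) b: {T1}  orig:{}
  cell(2,2) b: {T1}  orig:{}
  cell(3,3) a: {S,T0}  orig:{S}
  cell(0,1) ab: {A,B}
  cell(1,2) bb: {B}
  cell(2,3) ba: {C}
  cell(0,2) abb: {S}
  cell(1,3) bba: {S}
  cell(0,3) abba: {A}

S ∉ T[0,3] ⇒ NO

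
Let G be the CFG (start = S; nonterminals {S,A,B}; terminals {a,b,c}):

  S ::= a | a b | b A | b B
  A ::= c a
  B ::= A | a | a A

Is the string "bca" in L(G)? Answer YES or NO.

Convert to CNF:
  S -> T1 T2 | T2 A | T2 B | a
  A -> T0 T1
  B -> T0 T1 | T1 A | a
  T0 -> c
  T1 -> a
  T2 -> b

CYK table (by increasing span):
  [0..0]={T2}  "b"  orig:{}
  [1..1]={T0}  "c"  orig:{}
  [2..2]={B,S,T1}  "a"  orig:{B,S}
  [0..1]=∅  "bc"
  [1..2]={A,B}  "ca"
  [0..2]={S}  "bca"

S ∈ T[0,2] ⇒ YES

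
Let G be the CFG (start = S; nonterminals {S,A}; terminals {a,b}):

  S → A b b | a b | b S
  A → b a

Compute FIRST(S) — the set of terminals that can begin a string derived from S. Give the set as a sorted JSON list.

FIRST iteration:
iter 1:
  A via A→b a: +{b}
  S via S→A b b: +{b}
  S via S→a b: +{a}
  S: {a,b}  A: {b}
iter 2: (no change)
  S: {a,b}  A: {b}

FIRST(S) = ["a", "b"]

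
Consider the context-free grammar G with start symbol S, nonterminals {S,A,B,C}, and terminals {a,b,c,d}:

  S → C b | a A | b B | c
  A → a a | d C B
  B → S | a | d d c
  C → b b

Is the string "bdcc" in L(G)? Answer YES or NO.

CNF form of G:
  S -> C T2 | T0 A | T2 B | c
  A -> T0 T0 | T1 X4
  B -> C T2 | T0 A | T1 X5 | T2 B | a | c
  C -> T2 T2
  T0 -> a
  T1 -> d
  T2 -> b
  T3 -> c
  X4 -> C B
  X5 -> T1 T3

Fill CYK table bottom-up:
  cell(0,0) b: {T2}  orig:{}
  cell(1,1) d: {T1}  orig:{}
  cell(2,2) c: {B,S,T3}  orig:{B,S}
  cell(3,3) c: {B,S,T3}  orig:{B,S}
  cell(0,1) bd: ∅
  cell(1,2) dc: {X5}  orig:{}
  cell(2,3) cc: ∅
  cell(0,2) bdc: ∅
  cell(1,3) dcc: ∅
  cell(0,3) bdcc: ∅

S ∉ T[0,3] ⇒ NO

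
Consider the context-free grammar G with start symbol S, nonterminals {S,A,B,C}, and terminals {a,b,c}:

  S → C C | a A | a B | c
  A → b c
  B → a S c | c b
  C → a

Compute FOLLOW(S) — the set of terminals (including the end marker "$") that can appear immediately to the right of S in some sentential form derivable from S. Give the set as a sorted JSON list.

FIRST iteration:
[1]
  A via A→b c: +{b}
  B via B→a S c: +{a}
  B via B→c b: +{c}
  C via C→a: +{a}
  S via S→C C: +{a}
  S via S→c: +{c}
  FIRST(S)={a,c}  FIRST(A)={b}  FIRST(B)={a,c}  FIRST(C)={a}
[2] — fixpoint
  FIRST(S)={a,c}  FIRST(A)={b}  FIRST(B)={a,c}  FIRST(C)={a}

FOLLOW sets:
FOLLOW(S) := {$}
[1]
  B→a S c: FOLLOW(S) ⊇ FIRST(c) = {c}; new: +{c}
  S→C C: FOLLOW(C) ⊇ FIRST(C) = {a}; new: +{a}
  S→C C: FOLLOW(C) ⊇ FOLLOW(S) ⊇ {$,c}; new: +{$,c}
  S→a A: FOLLOW(A) ⊇ FOLLOW(S) ⊇ {$,c}; new: +{$,c}
  S→a B: FOLLOW(B) ⊇ FOLLOW(S) ⊇ {$,c}; new: +{$,c}
  FOLLOW(S)={$,c}  FOLLOW(A)={$,c}  FOLLOW(B)={$,c}  FOLLOW(C)={$,a,c}
[2] — fixpoint
  FOLLOW(S)={$,c}  FOLLOW(A)={$,c}  FOLLOW(B)={$,c}  FOLLOW(C)={$,a,c}

FOLLOW(S) = ["$", "c"]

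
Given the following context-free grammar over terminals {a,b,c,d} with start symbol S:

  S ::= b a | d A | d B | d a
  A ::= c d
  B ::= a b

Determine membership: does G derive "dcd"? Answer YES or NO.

CNF form of G:
  S -> T1 A | T1 B | T1 T2 | T3 T2
  A -> T0 T1
  B -> T2 T3
  T0 -> c
  T1 -> d
  T2 -> a
  T3 -> b

CYK table (by increasing span):
  cell(0,0) d: {T1}  orig:{}
  cell(1,1) c: {T0}  orig:{}
  cell(2,2) d: {T1}  orig:{}
  cell(0,1) dc: ∅
  cell(1,2) cd: {A}
  cell(0,2) dcd: {S}

S ∈ T[0,2] ⇒ YES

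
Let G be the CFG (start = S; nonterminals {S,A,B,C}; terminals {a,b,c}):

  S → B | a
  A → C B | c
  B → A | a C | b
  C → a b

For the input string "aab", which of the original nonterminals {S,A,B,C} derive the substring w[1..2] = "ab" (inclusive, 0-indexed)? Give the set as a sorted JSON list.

CNF form of G:
  S -> C B | T0 C | a | b | c
  A -> C B | c
  B -> C B | T0 C | b | c
  C -> T0 T1
  T0 -> a
  T1 -> b

CYK table (by increasing span) (cells [i..j] with 1 ≤ i ≤ j ≤ 2 only):
  [1..1]={S,T0}  "a"  orig:{S}
  [2..2]={B,S,T1}  "b"  orig:{B,S}
  [1..2]={C}  "ab"

Original NTs in T[1,2] deriving "ab": ["C"]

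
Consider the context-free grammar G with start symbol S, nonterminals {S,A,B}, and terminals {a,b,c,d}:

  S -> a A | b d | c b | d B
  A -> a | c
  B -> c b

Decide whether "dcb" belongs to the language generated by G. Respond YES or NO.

CNF form of G:
  S -> T0 T1 | T1 T3 | T2 A | T3 B
  A -> a | c
  B -> T0 T1
  T0 -> c
  T1 -> b
  T2 -> a
  T3 -> d

Fill CYK table bottom-up:
  cell(0,0) d: {T3}  orig:{}
  cell(1,1) c: {A,T0}  orig:{A}
  cell(2,2) b: {T1}  orig:{}
  cell(0,1) dc: ∅
  cell(1,2) cb: {B,S}
  cell(0,2) dcb: {S}

S ∈ T[0,2] ⇒ YES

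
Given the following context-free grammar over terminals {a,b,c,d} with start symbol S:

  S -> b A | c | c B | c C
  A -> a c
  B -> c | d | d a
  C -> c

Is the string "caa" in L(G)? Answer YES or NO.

CNF form of G:
  S -> T1 B | T1 C | T3 A | c
  A -> T0 T1
  B -> T2 T0 | c | d
  C -> c
  T0 -> a
  T1 -> c
  T2 -> d
  T3 -> b

CYK fill:
  [0..0]={B,C,S,T1}  "c"  orig:{B,C,S}
  [1..1]={T0}  "a"  orig:{}
  [2..2]={T0}  "a"  orig:{}
  [0..1]=∅  "ca"
  [1..2]=∅  "aa"
  [0..2]=∅  "caa"

S ∉ T[0,2] ⇒ NO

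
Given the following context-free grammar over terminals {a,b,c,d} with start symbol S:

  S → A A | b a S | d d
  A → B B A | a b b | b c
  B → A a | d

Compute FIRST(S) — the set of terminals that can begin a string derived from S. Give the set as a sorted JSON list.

FIRST iteration:
pass 1:
  A via A→a b b: +{a}
  A via A→b c: +{b}
  B via B→A a: +{a,b}
  B via B→d: +{d}
  S via S→A A: +{a,b}
  S via S→d d: +{d}
  FIRST(S)={a,b,d}  FIRST(A)={a,b}  FIRST(B)={a,b,d}
pass 2:
  A via A→B B A: +{d}
  FIRST(S)={a,b,d}  FIRST(A)={a,b,d}  FIRST(B)={a,b,d}
pass 3: — fixpoint
  FIRST(S)={a,b,d}  FIRST(A)={a,b,d}  FIRST(B)={a,b,d}

FIRST(S) = ["a", "b", "d"]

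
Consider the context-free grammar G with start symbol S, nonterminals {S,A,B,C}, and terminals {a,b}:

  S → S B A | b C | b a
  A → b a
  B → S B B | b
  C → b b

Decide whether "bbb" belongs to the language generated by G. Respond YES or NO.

CNF form of G:
  S -> S X3 | T0 C | T0 T1
  A -> T0 T1
  B -> S X2 | b
  C -> T0 T0
  T0 -> b
  T1 -> a
  X2 -> B B
  X3 -> B A

CYK table (by increasing span):
  cell(0,0) b: {B,T0}  orig:{B}
  cell(1,1) b: {B,T0}  orig:{B}
  cell(2,2) b: {B,T0}  orig:{B}
  cell(0,1) bb: {C,X2}  orig:{C}
  cell(1,2) bb: {C,X2}  orig:{C}
  cell(0,2) bbb: {S}

S ∈ T[0,2] ⇒ YES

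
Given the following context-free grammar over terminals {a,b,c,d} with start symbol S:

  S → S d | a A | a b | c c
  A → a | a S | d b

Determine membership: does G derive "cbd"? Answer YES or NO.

CNF form of G:
  S -> S T1 | T0 A | T0 T2 | T3 T3
  A -> T0 S | T1 T2 | a
  T0 -> a
  T1 -> d
  T2 -> b
  T3 -> c

CYK fill:
  cell(0,0) c: {T3}  orig:{}
  cell(1,1) b: {T2}  orig:{}
  cell(2,2) d: {T1}  orig:{}
  cell(0,1) cb: ∅
  cell(1,2) bd: ∅
  cell(0,2) cbd: ∅

S ∉ T[0,2] ⇒ NO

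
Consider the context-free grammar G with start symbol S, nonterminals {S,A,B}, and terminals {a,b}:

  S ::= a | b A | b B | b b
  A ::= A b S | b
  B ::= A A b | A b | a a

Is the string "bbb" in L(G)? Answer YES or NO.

Convert to CNF:
  S -> T0 A | T0 B | T0 T0 | a
  A -> A X2 | b
  B -> A T0 | A X3 | T1 T1
  T0 -> b
  T1 -> a
  X2 -> T0 S
  X3 -> A T0

CYK table (by increasing span):
  cell(0,0) b: {A,T0}  orig:{A}
  cell(1,1) b: {A,T0}  orig:{A}
  cell(2,2) b: {A,T0}  orig:{A}
  cell(0,1) bb: {B,S,X3}  orig:{B,S}
  cell(1,2) bb: {B,S,X3}  orig:{B,S}
  cell(0,2) bbb: {B,S,X2}  orig:{B,S}

S ∈ T[0,2] ⇒ YES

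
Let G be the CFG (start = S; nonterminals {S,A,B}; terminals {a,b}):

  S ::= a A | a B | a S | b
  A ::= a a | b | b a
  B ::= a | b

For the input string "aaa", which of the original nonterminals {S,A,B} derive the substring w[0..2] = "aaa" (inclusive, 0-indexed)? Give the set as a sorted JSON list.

CNF form of G:
  S -> T0 A | T0 B | T0 S | b
  A -> T0 T0 | T1 T0 | b
  B -> a | b
  T0 -> a
  T1 -> b

CYK table (by increasing span), restricted to cells inside w[0..2]:
  cell(0,0) a: {B,T0}  orig:{B}
  cell(1,1) a: {B,T0}  orig:{B}
  cell(2,2) a: {B,T0}  orig:{B}
  cell(0,1) aa: {A,S}
  cell(1,2) aa: {A,S}
  cell(0,2) aaa: {S}

Original NTs in T[0,2] deriving "aaa": ["S"]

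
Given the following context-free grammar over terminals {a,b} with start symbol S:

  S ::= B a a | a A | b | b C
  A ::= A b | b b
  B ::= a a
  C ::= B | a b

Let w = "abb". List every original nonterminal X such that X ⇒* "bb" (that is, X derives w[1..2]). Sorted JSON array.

CNF form of G:
  S -> B X2 | T0 C | T1 A | b
  A -> A T0 | T0 T0
  B -> T1 T1
  C -> T1 T0 | T1 T1
  T0 -> b
  T1 -> a
  X2 -> T1 T1

CYK table (by increasing span) (cells [i..j] with 1 ≤ i ≤ j ≤ 2 only):
  [1..1]={S,T0}  "b"  orig:{S}
  [2..2]={S,T0}  "b"  orig:{S}
  [1..2]={A}  "bb"

Original NTs in T[1,2] deriving "bb": ["A"]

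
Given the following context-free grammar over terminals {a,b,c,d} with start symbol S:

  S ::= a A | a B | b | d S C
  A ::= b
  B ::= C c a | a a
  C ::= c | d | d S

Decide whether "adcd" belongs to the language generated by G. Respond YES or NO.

CNF form of G:
  S -> T1 A | T1 B | T2 X4 | b
  A -> b
  B -> C X3 | T1 T1
  C -> T2 S | c | d
  T0 -> c
  T1 -> a
  T2 -> d
  X3 -> T0 T1
  X4 -> S C

Fill CYK table bottom-up:
  [0..0]={T1}  "a"  orig:{}
  [1..1]={C,T2}  "d"  orig:{C}
  [2..2]={C,T0}  "c"  orig:{C}
  [3..3]={C,T2}  "d"  orig:{C}
  [0..1]=∅  "ad"
  [1..2]=∅  "dc"
  [2..3]=∅  "cd"
  [0..2]=∅  "adc"
  [1..3]=∅  "dcd"
  [0..3]=∅  "adcd"

S ∉ T[0,3] ⇒ NO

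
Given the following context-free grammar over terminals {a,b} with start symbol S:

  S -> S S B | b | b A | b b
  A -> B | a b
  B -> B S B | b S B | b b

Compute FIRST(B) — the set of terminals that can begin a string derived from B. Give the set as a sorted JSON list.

Compute FIRST by fixpoint:
iter 1:
  A via A→a b: +{a}
  B via B→b S B: +{b}
  S via S→b: +{b}
  FIRST(S)={b}  FIRST(A)={a}  FIRST(B)={b}
iter 2:
  A via A→B: +{b}
  FIRST(S)={b}  FIRST(A)={a,b}  FIRST(B)={b}
iter 3: done
  FIRST(S)={b}  FIRST(A)={a,b}  FIRST(B)={b}

FIRST(B) = ["b"]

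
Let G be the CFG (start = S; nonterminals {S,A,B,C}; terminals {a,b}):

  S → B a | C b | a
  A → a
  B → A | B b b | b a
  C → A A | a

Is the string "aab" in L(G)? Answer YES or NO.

CNF form of G:
  S -> B T1 | C T0 | a
  A -> a
  B -> B X2 | T0 T1 | a
  C -> A A | a
  T0 -> b
  T1 -> a
  X2 -> T0 T0

CYK fill:
  T[0,0] 'a' = {A,B,C,S,T1}  orig:{A,B,C,S}
  T[1,1] 'a' = {A,B,C,S,T1}  orig:{A,B,C,S}
  T[2,2] 'b' = {T0}  orig:{}
  T[0,1] 'aa' = {C,S}
  T[1,2] 'ab' = {S}
  T[0,2] 'aab' = {S}

S ∈ T[0,2] ⇒ YES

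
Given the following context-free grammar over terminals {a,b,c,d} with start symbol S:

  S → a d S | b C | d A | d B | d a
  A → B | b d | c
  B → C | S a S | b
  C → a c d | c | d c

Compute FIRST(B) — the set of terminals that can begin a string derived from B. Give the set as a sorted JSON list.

Compute FIRST by fixpoint:
round 1:
  A via A→b d: +{b}
  A via A→c: +{c}
  B via B→b: +{b}
  C via C→a c d: +{a}
  C via C→c: +{c}
  C via C→d c: +{d}
  S via S→a d S: +{a}
  S via S→b C: +{b}
  S via S→d A: +{d}
  FIRST[S]={a,b,d}  FIRST[A]={b,c}  FIRST[B]={b}  FIRST[C]={a,c,d}
round 2:
  B via B→C: +{a,c,d}
  FIRST[S]={a,b,d}  FIRST[A]={b,c}  FIRST[B]={a,b,c,d}  FIRST[C]={a,c,d}
round 3:
  A via A→B: +{a,d}
  FIRST[S]={a,b,d}  FIRST[A]={a,b,c,d}  FIRST[B]={a,b,c,d}  FIRST[C]={a,c,d}
round 4: done
  FIRST[S]={a,b,d}  FIRST[A]={a,b,c,d}  FIRST[B]={a,b,c,d}  FIRST[C]={a,c,d}

FIRST(B) = ["a", "b", "c", "d"]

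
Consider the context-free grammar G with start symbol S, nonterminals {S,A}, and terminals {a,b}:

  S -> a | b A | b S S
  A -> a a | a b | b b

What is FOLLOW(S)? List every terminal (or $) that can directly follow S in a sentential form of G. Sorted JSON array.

FIRST sets, iterate to fixpoint:
[1]
  A via A→a a: +{a}
  A via A→b b: +{b}
  S via S→a: +{a}
  S via S→b A: +{b}
  FIRST[S]={a,b}  FIRST[A]={a,b}
[2] (no change)
  FIRST[S]={a,b}  FIRST[A]={a,b}

FOLLOW iteration:
seed FOLLOW(S) with $
iter 1:
  S→b A: FOLLOW(A) ⊇ FOLLOW(S) ⊇ {$}; new: +{$}
  S→b S S: FOLLOW(S) ⊇ FIRST(S) = {a,b}; new: +{a,b}
  FOLLOW(S)={$,a,b}  FOLLOW(A)={$}
iter 2:
  S→b A: FOLLOW(A) ⊇ FOLLOW(S) ⊇ {$,a,b}; new: +{a,b}
  FOLLOW(S)={$,a,b}  FOLLOW(A)={$,a,b}
iter 3: (stable)
  FOLLOW(S)={$,a,b}  FOLLOW(A)={$,a,b}

FOLLOW(S) = ["$", "a", "b"]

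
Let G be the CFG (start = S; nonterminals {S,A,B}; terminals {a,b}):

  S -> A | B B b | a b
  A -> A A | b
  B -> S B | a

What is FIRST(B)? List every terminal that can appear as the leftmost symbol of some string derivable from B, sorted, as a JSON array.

Compute FIRST by fixpoint:
round 1:
  A via A→b: +{b}
  B via B→a: +{a}
  S via S→A: +{b}
  S via S→B B b: +{a}
  FIRST(S)={a,b}  FIRST(A)={b}  FIRST(B)={a}
round 2:
  B via B→S B: +{b}
  FIRST(S)={a,b}  FIRST(A)={b}  FIRST(B)={a,b}
round 3: (stable)
  FIRST(S)={a,b}  FIRST(A)={b}  FIRST(B)={a,b}

FIRST(B) = ["a", "b"]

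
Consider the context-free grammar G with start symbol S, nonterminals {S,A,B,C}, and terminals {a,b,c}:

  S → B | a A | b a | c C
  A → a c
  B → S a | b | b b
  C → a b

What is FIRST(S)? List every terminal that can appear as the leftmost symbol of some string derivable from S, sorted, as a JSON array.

FIRST sets, iterate to fixpoint:
[1]
  A via A→a c: +{a}
  B via B→b: +{b}
  C via C→a b: +{a}
  S via S→B: +{b}
  S via S→a A: +{a}
  S via S→c C: +{c}
  S: {a,b,c}  A: {a}  B: {b}  C: {a}
[2]
  B via B→S a: +{a,c}
  S: {a,b,c}  A: {a}  B: {a,b,c}  C: {a}
[3] (stable)
  S: {a,b,c}  A: {a}  B: {a,b,c}  C: {a}

FIRST(S) = ["a", "b", "c"]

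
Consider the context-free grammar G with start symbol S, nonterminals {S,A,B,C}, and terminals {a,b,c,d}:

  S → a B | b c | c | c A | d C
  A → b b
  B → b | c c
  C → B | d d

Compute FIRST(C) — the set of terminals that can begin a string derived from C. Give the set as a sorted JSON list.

FIRST sets, iterate to fixpoint:
pass 1:
  A via A→b b: +{b}
  B via B→b: +{b}
  B via B→c c: +{c}
  C via C→B: +{b,c}
  C via C→d d: +{d}
  S via S→a B: +{a}
  S via S→b c: +{b}
  S via S→c: +{c}
  S via S→d C: +{d}
  FIRST[S]={a,b,c,d}  FIRST[A]={b}  FIRST[B]={b,c}  FIRST[C]={b,c,d}
pass 2: — fixpoint
  FIRST[S]={a,b,c,d}  FIRST[A]={b}  FIRST[B]={b,c}  FIRST[C]={b,c,d}

FIRST(C) = ["b", "c", "d"]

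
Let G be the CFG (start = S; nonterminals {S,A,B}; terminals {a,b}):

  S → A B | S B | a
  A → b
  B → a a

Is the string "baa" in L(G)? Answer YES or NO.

Convert to CNF:
  S -> A B | S B | a
  A -> b
  B -> T0 T0
  T0 -> a

CYK fill:
  [0..0]={A}  "b"
  [1..1]={S,T0}  "a"  orig:{S}
  [2..2]={S,T0}  "a"  orig:{S}
  [0..1]=∅  "ba"
  [1..2]={B}  "aa"
  [0..2]={S}  "baa"

S ∈ T[0,2] ⇒ YES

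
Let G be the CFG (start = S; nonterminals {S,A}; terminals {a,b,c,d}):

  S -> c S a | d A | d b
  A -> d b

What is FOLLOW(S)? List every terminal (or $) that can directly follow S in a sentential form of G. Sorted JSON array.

FIRST sets, iterate to fixpoint:
[1]
  A via A→d b: +{d}
  S via S→c S a: +{c}
  S via S→d A: +{d}
  S: {c,d}  A: {d}
[2] — fixpoint
  S: {c,d}  A: {d}

FOLLOW sets:
initialize: $ ∈ FOLLOW(S)
round 1:
  S→c S a: FOLLOW(S) ⊇ FIRST(a) = {a}; new: +{a}
  S→d A: FOLLOW(A) ⊇ FOLLOW(S) ⊇ {$,a}; new: +{$,a}
  FOLLOW(S)={$,a}  FOLLOW(A)={$,a}
round 2: (no change)
  FOLLOW(S)={$,a}  FOLLOW(A)={$,a}

FOLLOW(S) = ["$", "a"]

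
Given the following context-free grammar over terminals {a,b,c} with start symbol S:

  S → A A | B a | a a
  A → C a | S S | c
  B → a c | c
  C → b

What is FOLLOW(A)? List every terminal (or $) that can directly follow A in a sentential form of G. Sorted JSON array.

FIRST iteration:
pass 1:
  A via A→c: +{c}
  B via B→a c: +{a}
  B via B→c: +{c}
  C via C→b: +{b}
  S via S→A A: +{c}
  S via S→B a: +{a}
  FIRST(S)={a,c}  FIRST(A)={c}  FIRST(B)={a,c}  FIRST(C)={b}
pass 2:
  A via A→C a: +{b}
  A via A→S S: +{a}
  S via S→A A: +{b}
  FIRST(S)={a,b,c}  FIRST(A)={a,b,c}  FIRST(B)={a,c}  FIRST(C)={b}
pass 3: — fixpoint
  FIRST(S)={a,b,c}  FIRST(A)={a,b,c}  FIRST(B)={a,c}  FIRST(C)={b}

Compute FOLLOW by fixpoint:
FOLLOW(S) := {$}
round 1:
  A→C a: FOLLOW(C) ⊇ FIRST(a) = {a}; new: +{a}
  A→S S: FOLLOW(S) ⊇ FIRST(S) = {a,b,c}; new: +{a,b,c}
  S→A A: FOLLOW(A) ⊇ FIRST(A) = {a,b,c}; new: +{a,b,c}
  S→A A: FOLLOW(A) ⊇ FOLLOW(S) ⊇ {$,a,b,c}; new: +{$}
  S→B a: FOLLOW(B) ⊇ FIRST(a) = {a}; new: +{a}
  S: {$,a,b,c}  A: {$,a,b,c}  B: {a}  C: {a}
round 2: — fixpoint
  S: {$,a,b,c}  A: {$,a,b,c}  B: {a}  C: {a}

FOLLOW(A) = ["$", "a", "b", "c"]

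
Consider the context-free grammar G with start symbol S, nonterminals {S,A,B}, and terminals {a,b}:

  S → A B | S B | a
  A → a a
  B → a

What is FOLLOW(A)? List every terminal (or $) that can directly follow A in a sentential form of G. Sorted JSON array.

FIRST sets, iterate to fixpoint:
iter 1:
  A via A→a a: +{a}
  B via B→a: +{a}
  S via S→A B: +{a}
  FIRST(S)={a}  FIRST(A)={a}  FIRST(B)={a}
iter 2: (no change)
  FIRST(S)={a}  FIRST(A)={a}  FIRST(B)={a}

Compute FOLLOW by fixpoint:
initialize: $ ∈ FOLLOW(S)
pass 1:
  S→A B: FOLLOW(A) ⊇ FIRST(B) = {a}; new: +{a}
  S→A B: FOLLOW(B) ⊇ FOLLOW(S) ⊇ {$}; new: +{$}
  S→S B: FOLLOW(S) ⊇ FIRST(B) = {a}; new: +{a}
  S→S B: FOLLOW(B) ⊇ FOLLOW(S) ⊇ {$,a}; new: +{a}
  S: {$,a}  A: {a}  B: {$,a}
pass 2: done
  S: {$,a}  A: {a}  B: {$,a}

FOLLOW(A) = ["a"]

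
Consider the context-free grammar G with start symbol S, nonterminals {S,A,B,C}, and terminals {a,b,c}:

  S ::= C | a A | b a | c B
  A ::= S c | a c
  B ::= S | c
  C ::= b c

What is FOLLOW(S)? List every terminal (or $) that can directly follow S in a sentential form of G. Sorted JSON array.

FIRST sets, iterate to fixpoint:
round 1:
  A via A→a c: +{a}
  B via B→c: +{c}
  C via C→b c: +{b}
  S via S→C: +{b}
  S via S→a A: +{a}
  S via S→c B: +{c}
  S: {a,b,c}  A: {a}  B: {c}  C: {b}
round 2:
  A via A→S c: +{b,c}
  B via B→S: +{a,b}
  S: {a,b,c}  A: {a,b,c}  B: {a,b,c}  C: {b}
round 3: — fixpoint
  S: {a,b,c}  A: {a,b,c}  B: {a,b,c}  C: {b}

FOLLOW iteration:
seed FOLLOW(S) with $
iter 1:
  A→S c: FOLLOW(S) ⊇ FIRST(c) = {c}; new: +{c}
  S→C: FOLLOW(C) ⊇ FOLLOW(S) ⊇ {$,c}; new: +{$,c}
  S→a A: FOLLOW(A) ⊇ FOLLOW(S) ⊇ {$,c}; new: +{$,c}
  S→c B: FOLLOW(B) ⊇ FOLLOW(S) ⊇ {$,c}; new: +{$,c}
  FOLLOW[S]={$,c}  FOLLOW[A]={$,c}  FOLLOW[B]={$,c}  FOLLOW[C]={$,c}
iter 2: (no change)
  FOLLOW[S]={$,c}  FOLLOW[A]={$,c}  FOLLOW[B]={$,c}  FOLLOW[C]={$,c}

FOLLOW(S) = ["$", "c"]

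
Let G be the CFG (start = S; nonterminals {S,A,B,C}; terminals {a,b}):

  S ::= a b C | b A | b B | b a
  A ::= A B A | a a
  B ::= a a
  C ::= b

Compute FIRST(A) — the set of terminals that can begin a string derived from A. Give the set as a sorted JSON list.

FIRST iteration:
[1]
  A via A→a a: +{a}
  B via B→a a: +{a}
  C via C→b: +{b}
  S via S→a b C: +{a}
  S via S→b A: +{b}
  S: {a,b}  A: {a}  B: {a}  C: {b}
[2] done
  S: {a,b}  A: {a}  B: {a}  C: {b}

FIRST(A) = ["a"]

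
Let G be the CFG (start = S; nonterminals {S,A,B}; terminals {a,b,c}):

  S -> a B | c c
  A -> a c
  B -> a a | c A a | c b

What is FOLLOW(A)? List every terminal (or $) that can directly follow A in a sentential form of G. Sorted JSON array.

FIRST sets, iterate to fixpoint:
pass 1:
  A via A→a c: +{a}
  B via B→a a: +{a}
  B via B→c A a: +{c}
  S via S→a B: +{a}
  S via S→c c: +{c}
  FIRST(S)={a,c}  FIRST(A)={a}  FIRST(B)={a,c}
pass 2: (stable)
  FIRST(S)={a,c}  FIRST(A)={a}  FIRST(B)={a,c}

FOLLOW sets:
seed FOLLOW(S) with $
round 1:
  B→c A a: FOLLOW(A) ⊇ FIRST(a) = {a}; new: +{a}
  S→a B: FOLLOW(B) ⊇ FOLLOW(S) ⊇ {$}; new: +{$}
  FOLLOW[S]={$}  FOLLOW[A]={a}  FOLLOW[B]={$}
round 2: (stable)
  FOLLOW[S]={$}  FOLLOW[A]={a}  FOLLOW[B]={$}

FOLLOW(A) = ["a"]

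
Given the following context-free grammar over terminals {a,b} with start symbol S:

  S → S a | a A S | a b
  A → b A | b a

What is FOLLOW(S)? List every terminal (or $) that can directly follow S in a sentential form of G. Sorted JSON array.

FIRST sets, iterate to fixpoint:
pass 1:
  A via A→b A: +{b}
  S via S→a A S: +{a}
  FIRST[S]={a}  FIRST[A]={b}
pass 2: — fixpoint
  FIRST[S]={a}  FIRST[A]={b}

FOLLOW sets:
seed FOLLOW(S) with $
pass 1:
  S→S a: FOLLOW(S) ⊇ FIRST(a) = {a}; new: +{a}
  S→a A S: FOLLOW(A) ⊇ FIRST(S) = {a}; new: +{a}
  FOLLOW[S]={$,a}  FOLLOW[A]={a}
pass 2: (stable)
  FOLLOW[S]={$,a}  FOLLOW[A]={a}

FOLLOW(S) = ["$", "a"]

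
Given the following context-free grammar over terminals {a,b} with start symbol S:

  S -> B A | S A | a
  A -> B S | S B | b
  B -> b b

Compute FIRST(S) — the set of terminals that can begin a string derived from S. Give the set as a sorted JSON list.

FIRST sets, iterate to fixpoint:
[1]
  A via A→b: +{b}
  B via B→b b: +{b}
  S via S→B A: +{b}
  S via S→a: +{a}
  FIRST(S)={a,b}  FIRST(A)={b}  FIRST(B)={b}
[2]
  A via A→S B: +{a}
  FIRST(S)={a,b}  FIRST(A)={a,b}  FIRST(B)={b}
[3] (no change)
  FIRST(S)={a,b}  FIRST(A)={a,b}  FIRST(B)={b}

FIRST(S) = ["a", "b"]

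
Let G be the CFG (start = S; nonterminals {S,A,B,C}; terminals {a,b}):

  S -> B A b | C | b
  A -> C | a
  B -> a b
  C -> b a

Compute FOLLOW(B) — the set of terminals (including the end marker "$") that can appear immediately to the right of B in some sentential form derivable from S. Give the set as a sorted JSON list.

Compute FIRST by fixpoint:
pass 1:
  A via A→a: +{a}
  B via B→a b: +{a}
  C via C→b a: +{b}
  S via S→B A b: +{a}
  S via S→C: +{b}
  FIRST(S)={a,b}  FIRST(A)={a}  FIRST(B)={a}  FIRST(C)={b}
pass 2:
  A via A→C: +{b}
  FIRST(S)={a,b}  FIRST(A)={a,b}  FIRST(B)={a}  FIRST(C)={b}
pass 3: done
  FIRST(S)={a,b}  FIRST(A)={a,b}  FIRST(B)={a}  FIRST(C)={b}

Compute FOLLOW by fixpoint:
FOLLOW(S) := {$}
round 1:
  S→B A b: FOLLOW(B) ⊇ FIRST(A) = {a,b}; new: +{a,b}
  S→B A b: FOLLOW(A) ⊇ FIRST(b) = {b}; new: +{b}
  S→C: FOLLOW(C) ⊇ FOLLOW(S) ⊇ {$}; new: +{$}
  FOLLOW(S)={$}  FOLLOW(A)={b}  FOLLOW(B)={a,b}  FOLLOW(C)={$}
round 2:
  A→C: FOLLOW(C) ⊇ FOLLOW(A) ⊇ {b}; new: +{b}
  FOLLOW(S)={$}  FOLLOW(A)={b}  FOLLOW(B)={a,b}  FOLLOW(C)={$,b}
round 3: (no change)
  FOLLOW(S)={$}  FOLLOW(A)={b}  FOLLOW(B)={a,b}  FOLLOW(C)={$,b}

FOLLOW(B) = ["a", "b"]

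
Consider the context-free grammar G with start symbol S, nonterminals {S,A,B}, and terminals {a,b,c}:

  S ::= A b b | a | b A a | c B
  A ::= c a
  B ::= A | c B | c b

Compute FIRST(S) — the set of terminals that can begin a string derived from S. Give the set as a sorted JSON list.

FIRST sets, iterate to fixpoint:
[1]
  A via A→c a: +{c}
  B via B→A: +{c}
  S via S→A b b: +{c}
  S via S→a: +{a}
  S via S→b A a: +{b}
  S: {a,b,c}  A: {c}  B: {c}
[2] (stable)
  S: {a,b,c}  A: {c}  B: {c}

FIRST(S) = ["a", "b", "c"]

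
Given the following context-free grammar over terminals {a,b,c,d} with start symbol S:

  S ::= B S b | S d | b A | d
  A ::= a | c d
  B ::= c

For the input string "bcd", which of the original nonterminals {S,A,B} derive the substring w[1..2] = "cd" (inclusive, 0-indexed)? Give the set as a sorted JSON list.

CNF form of G:
  S -> B X3 | S T1 | T2 A | d
  A -> T0 T1 | a
  B -> c
  T0 -> c
  T1 -> d
  T2 -> b
  X3 -> S T2

Fill CYK table bottom-up (cells [i..j] with 1 ≤ i ≤ j ≤ 2 only):
  cell(1,1) c: {B,T0}  orig:{B}
  cell(2,2) d: {S,T1}  orig:{S}
  cell(1,2) cd: {A}

Original NTs in T[1,2] deriving "cd": ["A"]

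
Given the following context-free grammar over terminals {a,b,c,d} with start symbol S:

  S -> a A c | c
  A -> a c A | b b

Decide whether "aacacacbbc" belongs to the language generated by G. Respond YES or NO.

CNF form of G:
  S -> T0 X4 | c
  A -> T0 X3 | T2 T2
  T0 -> a
  T1 -> c
  T2 -> b
  X3 -> T1 A
  X4 -> A T1

CYK table (by increasing span):
  cell(0,0) a: {T0}  orig:{}
  cell(1,1) a: {T0}  orig:{}
  cell(2,2) c: {S,T1}  orig:{S}
  cell(3,3) a: {T0}  orig:{}
  cell(4,4) c: {S,T1}  orig:{S}
  cell(5,5) a: {T0}  orig:{}
  cell(6,6) c: {S,T1}  orig:{S}
  cell(7,7) b: {T2}  orig:{}
  cell(8,8) b: {T2}  orig:{}
  cell(9,9) c: {S,T1}  orig:{S}
  cell(0,1) aa: ∅
  cell(1,2) ac: ∅
  cell(2,3) ca: ∅
  cell(3,4) ac: ∅
  cell(4,5) ca: ∅
  cell(5,6) ac: ∅
  cell(6,7) cb: ∅
  cell(7,8) bb: {A}
  cell(8,9) bc: ∅
  cell(0,2) aac: ∅
  cell(1,3) aca: ∅
  cell(2,4) cac: ∅
  cell(3,5) aca: ∅
  cell(4,6) cac: ∅
  cell(5,7) acb: ∅
  cell(6,8) cbb: {X3}  orig:{}
  cell(7,9) bbc: {X4}  orig:{}
  cell(0,3) aaca: ∅
  cell(1,4) acac: ∅
  cell(2,5) caca: ∅
  cell(3,6) acac: ∅
  cell(4,7) cacb: ∅
  cell(5,8) acbb: {A}
  cell(6,9) cbbc: ∅
  cell(0,4) aacac: ∅
  cell(1,5) acaca: ∅
  cell(2,6) cacac: ∅
  cell(3,7) acacb: ∅
  cell(4,8) cacbb: {X3}  orig:{}
  cell(5,9) acbbc: {X4}  orig:{}
  cell(0,5) aacaca: ∅
  cell(1,6) acacac: ∅
  cell(2,7) cacacb: ∅
  cell(3,8) acacbb: {A}
  cell(4,9) cacbbc: ∅
  cell(0,6) aacacac: ∅
  cell(1,7) acacacb: ∅
  cell(2,8) cacacbb: {X3}  orig:{}
  cell(3,9) acacbbc: {X4}  orig:{}
  cell(0,7) aacacacb: ∅
  cell(1,8) acacacbb: {A}
  cell(2,9) cacacbbc: ∅
  cell(0,8) aacacacbb: ∅
  cell(1,9) acacacbbc: {X4}  orig:{}
  cell(0,9) aacacacbbc: {S}

S ∈ T[0,9] ⇒ YES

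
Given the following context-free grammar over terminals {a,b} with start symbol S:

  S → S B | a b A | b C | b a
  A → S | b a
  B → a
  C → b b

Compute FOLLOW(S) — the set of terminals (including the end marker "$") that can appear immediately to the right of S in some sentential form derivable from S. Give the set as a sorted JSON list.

FIRST sets, iterate to fixpoint:
pass 1:
  A via A→b a: +{b}
  B via B→a: +{a}
  C via C→b b: +{b}
  S via S→a b A: +{a}
  S via S→b C: +{b}
  FIRST[S]={a,b}  FIRST[A]={b}  FIRST[B]={a}  FIRST[C]={b}
pass 2:
  A via A→S: +{a}
  FIRST[S]={a,b}  FIRST[A]={a,b}  FIRST[B]={a}  FIRST[C]={b}
pass 3: done
  FIRST[S]={a,b}  FIRST[A]={a,b}  FIRST[B]={a}  FIRST[C]={b}

FOLLOW sets:
FOLLOW(S) := {$}
round 1:
  S→S B: FOLLOW(S) ⊇ FIRST(B) = {a}; new: +{a}
  S→S B: FOLLOW(B) ⊇ FOLLOW(S) ⊇ {$,a}; new: +{$,a}
  S→a b A: FOLLOW(A) ⊇ FOLLOW(S) ⊇ {$,a}; new: +{$,a}
  S→b C: FOLLOW(C) ⊇ FOLLOW(S) ⊇ {$,a}; new: +{$,a}
  S: {$,a}  A: {$,a}  B: {$,a}  C: {$,a}
round 2: — fixpoint
  S: {$,a}  A: {$,a}  B: {$,a}  C: {$,a}

FOLLOW(S) = ["$", "a"]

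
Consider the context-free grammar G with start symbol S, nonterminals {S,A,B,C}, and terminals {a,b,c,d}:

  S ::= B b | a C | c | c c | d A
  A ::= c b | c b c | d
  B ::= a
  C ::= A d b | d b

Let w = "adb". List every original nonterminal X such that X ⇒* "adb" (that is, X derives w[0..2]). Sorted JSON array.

Convert to CNF:
  S -> B T1 | T0 T0 | T2 A | T3 C | c
  A -> T0 T1 | T0 X4 | d
  B -> a
  C -> A X5 | T2 T1
  T0 -> c
  T1 -> b
  T2 -> d
  T3 -> a
  X4 -> T1 T0
  X5 -> T2 T1

Fill CYK table bottom-up (cells [i..j] with 0 ≤ i ≤ j ≤ 2 only):
  T[0,0] 'a' = {B,T3}  orig:{B}
  T[1,1] 'd' = {A,T2}  orig:{A}
  T[2,2] 'b' = {T1}  orig:{}
  T[0,1] 'ad' = ∅
  T[1,2] 'db' = {C,X5}  orig:{C}
  T[0,2] 'adb' = {S}

Original NTs in T[0,2] deriving "adb": ["S"]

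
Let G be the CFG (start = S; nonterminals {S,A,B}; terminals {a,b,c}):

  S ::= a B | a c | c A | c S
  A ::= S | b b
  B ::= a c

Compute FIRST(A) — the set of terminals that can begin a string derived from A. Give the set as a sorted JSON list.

FIRST iteration:
[1]
  A via A→b b: +{b}
  B via B→a c: +{a}
  S via S→a B: +{a}
  S via S→c A: +{c}
  S: {a,c}  A: {b}  B: {a}
[2]
  A via A→S: +{a,c}
  S: {a,c}  A: {a,b,c}  B: {a}
[3] (stable)
  S: {a,c}  A: {a,b,c}  B: {a}

FIRST(A) = ["a", "b", "c"]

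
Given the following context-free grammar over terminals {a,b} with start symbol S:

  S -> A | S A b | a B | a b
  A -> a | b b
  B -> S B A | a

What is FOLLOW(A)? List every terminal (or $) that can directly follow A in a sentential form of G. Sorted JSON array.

FIRST iteration:
pass 1:
  A via A→a: +{a}
  A via A→b b: +{b}
  B via B→a: +{a}
  S via S→A: +{a,b}
  S: {a,b}  A: {a,b}  B: {a}
pass 2:
  B via B→S B A: +{b}
  S: {a,b}  A: {a,b}  B: {a,b}
pass 3: — fixpoint
  S: {a,b}  A: {a,b}  B: {a,b}

FOLLOW iteration:
seed FOLLOW(S) with $
iter 1:
  B→S B A: FOLLOW(S) ⊇ FIRST(B) = {a,b}; new: +{a,b}
  B→S B A: FOLLOW(B) ⊇ FIRST(A) = {a,b}; new: +{a,b}
  B→S B A: FOLLOW(A) ⊇ FOLLOW(B) ⊇ {a,b}; new: +{a,b}
  S→A: FOLLOW(A) ⊇ FOLLOW(S) ⊇ {$,a,b}; new: +{$}
  S→a B: FOLLOW(B) ⊇ FOLLOW(S) ⊇ {$,a,b}; new: +{$}
  FOLLOW(S)={$,a,b}  FOLLOW(A)={$,a,b}  FOLLOW(B)={$,a,b}
iter 2: done
  FOLLOW(S)={$,a,b}  FOLLOW(A)={$,a,b}  FOLLOW(B)={$,a,b}

FOLLOW(A) = ["$", "a", "b"]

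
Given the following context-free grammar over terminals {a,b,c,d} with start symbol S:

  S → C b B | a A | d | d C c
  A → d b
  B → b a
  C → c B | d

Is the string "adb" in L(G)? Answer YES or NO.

Convert to CNF:
  S -> C X4 | T0 X5 | T2 A | d
  A -> T0 T1
  B -> T1 T2
  C -> T3 B | d
  T0 -> d
  T1 -> b
  T2 -> a
  T3 -> c
  X4 -> T1 B
  X5 -> C T3

CYK table (by increasing span):
  cell(0,0) a: {T2}  orig:{}
  cell(1,1) d: {C,S,T0}  orig:{C,S}
  cell(2,2) b: {T1}  orig:{}
  cell(0,1) ad: ∅
  cell(1,2) db: {A}
  cell(0,2) adb: {S}

S ∈ T[0,2] ⇒ YES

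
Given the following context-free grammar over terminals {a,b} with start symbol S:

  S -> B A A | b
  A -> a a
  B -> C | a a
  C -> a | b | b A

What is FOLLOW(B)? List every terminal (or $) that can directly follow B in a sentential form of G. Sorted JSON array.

FIRST iteration:
round 1:
  A via A→a a: +{a}
  B via B→a a: +{a}
  C via C→a: +{a}
  C via C→b: +{b}
  S via S→B A A: +{a}
  S via S→b: +{b}
  S: {a,b}  A: {a}  B: {a}  C: {a,b}
round 2:
  B via B→C: +{b}
  S: {a,b}  A: {a}  B: {a,b}  C: {a,b}
round 3: (stable)
  S: {a,b}  A: {a}  B: {a,b}  C: {a,b}

FOLLOW iteration:
FOLLOW(S) := {$}
round 1:
  S→B A A: FOLLOW(B) ⊇ FIRST(A) = {a}; new: +{a}
  S→B A A: FOLLOW(A) ⊇ FIRST(A) = {a}; new: +{a}
  S→B A A: FOLLOW(A) ⊇ FOLLOW(S) ⊇ {$}; new: +{$}
  FOLLOW[S]={$}  FOLLOW[A]={$,a}  FOLLOW[B]={a}  FOLLOW[C]={}
round 2:
  B→C: FOLLOW(C) ⊇ FOLLOW(B) ⊇ {a}; new: +{a}
  FOLLOW[S]={$}  FOLLOW[A]={$,a}  FOLLOW[B]={a}  FOLLOW[C]={a}
round 3: (no change)
  FOLLOW[S]={$}  FOLLOW[A]={$,a}  FOLLOW[B]={a}  FOLLOW[C]={a}

FOLLOW(B) = ["a"]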